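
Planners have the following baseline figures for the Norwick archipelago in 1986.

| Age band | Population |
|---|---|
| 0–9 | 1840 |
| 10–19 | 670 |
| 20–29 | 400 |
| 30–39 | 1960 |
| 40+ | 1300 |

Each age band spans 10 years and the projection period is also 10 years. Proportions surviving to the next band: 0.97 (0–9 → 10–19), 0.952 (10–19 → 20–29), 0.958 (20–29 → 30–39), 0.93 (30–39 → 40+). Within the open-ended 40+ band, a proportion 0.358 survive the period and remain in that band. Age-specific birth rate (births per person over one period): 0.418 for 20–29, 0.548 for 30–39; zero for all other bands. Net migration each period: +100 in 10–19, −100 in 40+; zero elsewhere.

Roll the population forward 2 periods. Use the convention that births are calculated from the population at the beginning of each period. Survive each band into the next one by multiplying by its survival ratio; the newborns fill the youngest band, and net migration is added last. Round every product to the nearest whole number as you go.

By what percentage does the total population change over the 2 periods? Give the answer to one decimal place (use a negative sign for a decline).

-15.3

(Groups numbered youngest = 1 to oldest = 5.)
Period 1.
Births: 400 × 0.418 = 167, 1960 × 0.548 = 1074 — total 1241
Group 2: 1840 × 0.97 = 1785
Group 3: 670 × 0.952 = 638
Group 4: 400 × 0.958 = 383
Group 5: 1960 × 0.93 + 1300 × 0.358 = 1823 + 465 = 2288
Net migration: Group 2 + 100 → 1885; Group 5 − 100 → 2188
End of period: [1241, 1885, 638, 383, 2188]
Period 2.
Births: 638 × 0.418 = 267, 383 × 0.548 = 210 — total 477
Group 2: 1241 × 0.97 = 1204
Group 3: 1885 × 0.952 = 1795
Group 4: 638 × 0.958 = 611
Group 5: 383 × 0.93 + 2188 × 0.358 = 356 + 783 = 1139
Net migration: Group 2 + 100 → 1304; Group 5 − 100 → 1039
End of period: [477, 1304, 1795, 611, 1039]
Total: 6170 → 5226; change = -944; percentage change = -15.3%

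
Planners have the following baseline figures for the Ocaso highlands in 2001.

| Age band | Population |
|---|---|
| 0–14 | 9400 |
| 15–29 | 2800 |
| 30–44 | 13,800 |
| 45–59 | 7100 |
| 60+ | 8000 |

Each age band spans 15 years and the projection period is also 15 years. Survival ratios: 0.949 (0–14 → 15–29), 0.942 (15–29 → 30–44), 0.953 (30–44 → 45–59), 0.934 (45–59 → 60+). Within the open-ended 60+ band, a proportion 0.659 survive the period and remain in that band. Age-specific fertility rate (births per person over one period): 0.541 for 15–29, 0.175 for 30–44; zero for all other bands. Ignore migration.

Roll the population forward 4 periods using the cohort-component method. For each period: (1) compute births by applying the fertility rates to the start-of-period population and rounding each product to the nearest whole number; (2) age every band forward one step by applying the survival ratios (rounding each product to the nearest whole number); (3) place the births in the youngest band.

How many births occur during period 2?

Period 1.
Births: 2800 * 0.541 = 1515 ; 13800 * 0.175 = 2415 → total 3930
15–29: 9400 * 0.949 = 8921
30–44: 2800 * 0.942 = 2638
45–59: 13800 * 0.953 = 13151
60+: 7100 * 0.934 + 8000 * 0.659 = 6631 + 5272 = 11903
End of period: [3930, 8921, 2638, 13151, 11903]
Period 2.
Births: 8921 * 0.541 = 4826 ; 2638 * 0.175 = 462 → total 5288
15–29: 3930 * 0.949 = 3730
30–44: 8921 * 0.942 = 8404
45–59: 2638 * 0.953 = 2514
60+: 13151 * 0.934 + 11903 * 0.659 = 12283 + 7844 = 20127
End of period: [5288, 3730, 8404, 2514, 20127]

5288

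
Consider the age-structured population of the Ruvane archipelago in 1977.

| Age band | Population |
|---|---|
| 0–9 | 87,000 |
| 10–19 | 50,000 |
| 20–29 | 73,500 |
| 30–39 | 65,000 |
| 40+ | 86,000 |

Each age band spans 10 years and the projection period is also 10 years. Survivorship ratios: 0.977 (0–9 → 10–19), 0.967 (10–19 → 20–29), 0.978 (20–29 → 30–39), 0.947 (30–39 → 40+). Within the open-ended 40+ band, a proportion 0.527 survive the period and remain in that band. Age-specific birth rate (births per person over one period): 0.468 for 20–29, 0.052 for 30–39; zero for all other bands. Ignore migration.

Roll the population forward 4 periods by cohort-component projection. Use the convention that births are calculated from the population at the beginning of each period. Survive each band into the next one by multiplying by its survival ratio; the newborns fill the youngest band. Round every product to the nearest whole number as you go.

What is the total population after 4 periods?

(Groups numbered youngest = 1 to oldest = 5.)
After projecting period 1:
Births: 73500 × 0.468 = 34398  |  65000 × 0.052 = 3380 — total 37778
Group 2: 87000 × 0.977 = 84999
Group 3: 50000 × 0.967 = 48350
Group 4: 73500 × 0.978 = 71883
Group 5: 65000 × 0.947 + 86000 × 0.527 = 61555 + 45322 = 106877
→ [37778, 84999, 48350, 71883, 106877]
After projecting period 2:
Births: 48350 × 0.468 = 22628  |  71883 × 0.052 = 3738 — total 26366
Group 2: 37778 × 0.977 = 36909
Group 3: 84999 × 0.967 = 82194
Group 4: 48350 × 0.978 = 47286
Group 5: 71883 × 0.947 + 106877 × 0.527 = 68073 + 56324 = 124397
→ [26366, 36909, 82194, 47286, 124397]
After projecting period 3:
Births: 82194 × 0.468 = 38467  |  47286 × 0.052 = 2459 — total 40926
Group 2: 26366 × 0.977 = 25760
Group 3: 36909 × 0.967 = 35691
Group 4: 82194 × 0.978 = 80386
Group 5: 47286 × 0.947 + 124397 × 0.527 = 44780 + 65557 = 110337
→ [40926, 25760, 35691, 80386, 110337]
After projecting period 4:
Births: 35691 × 0.468 = 16703  |  80386 × 0.052 = 4180 — total 20883
Group 2: 40926 × 0.977 = 39985
Group 3: 25760 × 0.967 = 24910
Group 4: 35691 × 0.978 = 34906
Group 5: 80386 × 0.947 + 110337 × 0.527 = 76126 + 58148 = 134274
→ [20883, 39985, 24910, 34906, 134274]
Total after period 4: 20883 + 39985 + 24910 + 34906 + 134274 = 254958

254958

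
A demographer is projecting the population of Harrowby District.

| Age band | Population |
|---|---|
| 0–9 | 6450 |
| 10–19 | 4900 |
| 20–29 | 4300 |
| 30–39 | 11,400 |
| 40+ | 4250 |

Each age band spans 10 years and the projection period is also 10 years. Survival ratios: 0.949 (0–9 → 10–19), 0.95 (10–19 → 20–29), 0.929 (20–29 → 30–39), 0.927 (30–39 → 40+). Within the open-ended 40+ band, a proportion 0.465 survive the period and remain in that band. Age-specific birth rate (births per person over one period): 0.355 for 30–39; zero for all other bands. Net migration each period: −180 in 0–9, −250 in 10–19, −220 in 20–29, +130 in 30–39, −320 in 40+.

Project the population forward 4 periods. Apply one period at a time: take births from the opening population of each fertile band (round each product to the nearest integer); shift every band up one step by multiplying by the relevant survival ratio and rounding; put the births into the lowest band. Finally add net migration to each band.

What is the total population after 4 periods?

14373

Period 1:
Births: 11400 × 0.355 = 4047
10–19: 6450 × 0.949 = 6121
20–29: 4900 × 0.95 = 4655
30–39: 4300 × 0.929 = 3995
40+: 11400 × 0.927 + 4250 × 0.465 = 10568 + 1976 = 12544
Net migration: 0–9 − 180 → 3867; 10–19 − 250 → 5871; 20–29 − 220 → 4435; 30–39 + 130 → 4125; 40+ − 320 → 12224
Giving 3867 / 5871 / 4435 / 4125 / 12224.
Period 2:
Births: 4125 × 0.355 = 1464
10–19: 3867 × 0.949 = 3670
20–29: 5871 × 0.95 = 5577
30–39: 4435 × 0.929 = 4120
40+: 4125 × 0.927 + 12224 × 0.465 = 3824 + 5684 = 9508
Net migration: 0–9 − 180 → 1284; 10–19 − 250 → 3420; 20–29 − 220 → 5357; 30–39 + 130 → 4250; 40+ − 320 → 9188
Giving 1284 / 3420 / 5357 / 4250 / 9188.
Period 3:
Births: 4250 × 0.355 = 1509
10–19: 1284 × 0.949 = 1219
20–29: 3420 × 0.95 = 3249
30–39: 5357 × 0.929 = 4977
40+: 4250 × 0.927 + 9188 × 0.465 = 3940 + 4272 = 8212
Net migration: 0–9 − 180 → 1329; 10–19 − 250 → 969; 20–29 − 220 → 3029; 30–39 + 130 → 5107; 40+ − 320 → 7892
Giving 1329 / 969 / 3029 / 5107 / 7892.
Period 4:
Births: 5107 × 0.355 = 1813
10–19: 1329 × 0.949 = 1261
20–29: 969 × 0.95 = 921
30–39: 3029 × 0.929 = 2814
40+: 5107 × 0.927 + 7892 × 0.465 = 4734 + 3670 = 8404
Net migration: 0–9 − 180 → 1633; 10–19 − 250 → 1011; 20–29 − 220 → 701; 30–39 + 130 → 2944; 40+ − 320 → 8084
Giving 1633 / 1011 / 701 / 2944 / 8084.
Total after period 4: 1633 + 1011 + 701 + 2944 + 8084 = 14373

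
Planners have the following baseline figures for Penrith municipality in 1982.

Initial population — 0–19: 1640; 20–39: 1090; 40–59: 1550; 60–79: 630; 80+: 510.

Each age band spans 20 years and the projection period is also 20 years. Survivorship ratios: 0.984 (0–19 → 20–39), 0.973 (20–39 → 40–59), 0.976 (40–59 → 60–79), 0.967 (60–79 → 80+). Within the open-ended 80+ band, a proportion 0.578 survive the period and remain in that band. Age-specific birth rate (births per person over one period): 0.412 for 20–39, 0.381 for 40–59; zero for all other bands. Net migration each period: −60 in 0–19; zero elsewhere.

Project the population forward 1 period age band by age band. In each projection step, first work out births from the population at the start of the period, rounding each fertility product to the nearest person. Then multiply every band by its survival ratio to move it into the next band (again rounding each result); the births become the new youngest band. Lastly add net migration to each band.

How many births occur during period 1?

Call the bands 1 to 5, youngest first.
[period 1]
Births: 1090 × 0.412 = 449, 1550 × 0.381 = 591 → total 1040
Band 2: 1640 × 0.984 = 1614
Band 3: 1090 × 0.973 = 1061
Band 4: 1550 × 0.976 = 1513
Band 5: 630 × 0.967 + 510 × 0.578 = 609 + 295 = 904
Net migration: Band 1 − 60 → 980
→ [980, 1614, 1061, 1513, 904]

1040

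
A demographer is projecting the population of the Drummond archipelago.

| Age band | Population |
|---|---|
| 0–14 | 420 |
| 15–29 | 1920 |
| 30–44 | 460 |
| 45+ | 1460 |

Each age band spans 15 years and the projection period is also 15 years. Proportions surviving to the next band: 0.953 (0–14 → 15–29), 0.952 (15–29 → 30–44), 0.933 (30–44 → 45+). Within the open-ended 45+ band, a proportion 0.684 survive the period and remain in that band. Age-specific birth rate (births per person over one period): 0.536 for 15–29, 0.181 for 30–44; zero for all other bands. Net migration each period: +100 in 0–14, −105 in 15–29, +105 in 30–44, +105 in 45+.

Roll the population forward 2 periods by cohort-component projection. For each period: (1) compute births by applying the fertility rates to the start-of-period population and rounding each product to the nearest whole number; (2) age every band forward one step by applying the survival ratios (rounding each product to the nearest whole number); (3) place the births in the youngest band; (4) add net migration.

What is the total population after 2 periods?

Numbering the groups 1..4 from youngest to oldest:
— Period 1 —
Births: 1920 × 0.536 = 1029  |  460 × 0.181 = 83 → total 1112
Group 2: 420 × 0.953 = 400
Group 3: 1920 × 0.952 = 1828
Group 4: 460 × 0.933 + 1460 × 0.684 = 429 + 999 = 1428
Net migration: Group 1 + 100 → 1212; Group 2 − 105 → 295; Group 3 + 105 → 1933; Group 4 + 105 → 1533
Giving 1212 / 295 / 1933 / 1533.
— Period 2 —
Births: 295 × 0.536 = 158  |  1933 × 0.181 = 350 → total 508
Group 2: 1212 × 0.953 = 1155
Group 3: 295 × 0.952 = 281
Group 4: 1933 × 0.933 + 1533 × 0.684 = 1803 + 1049 = 2852
Net migration: Group 1 + 100 → 608; Group 2 − 105 → 1050; Group 3 + 105 → 386; Group 4 + 105 → 2957
Giving 608 / 1050 / 386 / 2957.
Total after period 2: 608 + 1050 + 386 + 2957 = 5001

5001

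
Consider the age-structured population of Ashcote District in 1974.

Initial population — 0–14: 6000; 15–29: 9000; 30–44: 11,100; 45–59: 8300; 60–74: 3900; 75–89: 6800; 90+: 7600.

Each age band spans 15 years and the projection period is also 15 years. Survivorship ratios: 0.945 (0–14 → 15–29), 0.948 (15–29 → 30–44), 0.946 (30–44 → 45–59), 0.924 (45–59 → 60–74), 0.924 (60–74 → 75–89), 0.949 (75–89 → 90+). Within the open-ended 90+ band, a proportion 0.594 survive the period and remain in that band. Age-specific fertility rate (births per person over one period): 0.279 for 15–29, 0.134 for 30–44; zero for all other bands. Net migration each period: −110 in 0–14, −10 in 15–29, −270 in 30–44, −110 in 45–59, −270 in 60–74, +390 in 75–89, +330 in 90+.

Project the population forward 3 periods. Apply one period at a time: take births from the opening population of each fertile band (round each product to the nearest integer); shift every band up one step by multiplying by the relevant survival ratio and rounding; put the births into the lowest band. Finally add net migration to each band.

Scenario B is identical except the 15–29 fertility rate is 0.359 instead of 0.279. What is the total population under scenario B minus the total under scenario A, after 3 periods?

1612

— Period 1 —
Births: 9000 × 0.279 = 2511 ; 11100 × 0.134 = 1487 → total 3998
15–29: 6000 × 0.945 = 5670
30–44: 9000 × 0.948 = 8532
45–59: 11100 × 0.946 = 10501
60–74: 8300 × 0.924 = 7669
75–89: 3900 × 0.924 = 3604
90+: 6800 × 0.949 + 7600 × 0.594 = 6453 + 4514 = 10967
Net migration: 0–14 − 110 → 3888; 15–29 − 10 → 5660; 30–44 − 270 → 8262; 45–59 − 110 → 10391; 60–74 − 270 → 7399; 75–89 + 390 → 3994; 90+ + 330 → 11297
Population now: 0–14=3888, 15–29=5660, 30–44=8262, 45–59=10391, 60–74=7399, 75–89=3994, 90+=11297
— Period 2 —
Births: 5660 × 0.279 = 1579 ; 8262 × 0.134 = 1107 → total 2686
15–29: 3888 × 0.945 = 3674
30–44: 5660 × 0.948 = 5366
45–59: 8262 × 0.946 = 7816
60–74: 10391 × 0.924 = 9601
75–89: 7399 × 0.924 = 6837
90+: 3994 × 0.949 + 11297 × 0.594 = 3790 + 6710 = 10500
Net migration: 0–14 − 110 → 2576; 15–29 − 10 → 3664; 30–44 − 270 → 5096; 45–59 − 110 → 7706; 60–74 − 270 → 9331; 75–89 + 390 → 7227; 90+ + 330 → 10830
Population now: 0–14=2576, 15–29=3664, 30–44=5096, 45–59=7706, 60–74=9331, 75–89=7227, 90+=10830
— Period 3 —
Births: 3664 × 0.279 = 1022 ; 5096 × 0.134 = 683 → total 1705
15–29: 2576 × 0.945 = 2434
30–44: 3664 × 0.948 = 3473
45–59: 5096 × 0.946 = 4821
60–74: 7706 × 0.924 = 7120
75–89: 9331 × 0.924 = 8622
90+: 7227 × 0.949 + 10830 × 0.594 = 6858 + 6433 = 13291
Net migration: 0–14 − 110 → 1595; 15–29 − 10 → 2424; 30–44 − 270 → 3203; 45–59 − 110 → 4711; 60–74 − 270 → 6850; 75–89 + 390 → 9012; 90+ + 330 → 13621
Population now: 0–14=1595, 15–29=2424, 30–44=3203, 45–59=4711, 60–74=6850, 75–89=9012, 90+=13621
Scenario A total after 3 periods: 41416
Scenario B projection —
— Period 1 —
Births: 9000 × 0.359 = 3231 ; 11100 × 0.134 = 1487 → total 4718
15–29: 6000 × 0.945 = 5670
30–44: 9000 × 0.948 = 8532
45–59: 11100 × 0.946 = 10501
60–74: 8300 × 0.924 = 7669
75–89: 3900 × 0.924 = 3604
90+: 6800 × 0.949 + 7600 × 0.594 = 6453 + 4514 = 10967
Net migration: 0–14 − 110 → 4608; 15–29 − 10 → 5660; 30–44 − 270 → 8262; 45–59 − 110 → 10391; 60–74 − 270 → 7399; 75–89 + 390 → 3994; 90+ + 330 → 11297
Population now: 0–14=4608, 15–29=5660, 30–44=8262, 45–59=10391, 60–74=7399, 75–89=3994, 90+=11297
— Period 2 —
Births: 5660 × 0.359 = 2032 ; 8262 × 0.134 = 1107 → total 3139
15–29: 4608 × 0.945 = 4355
30–44: 5660 × 0.948 = 5366
45–59: 8262 × 0.946 = 7816
60–74: 10391 × 0.924 = 9601
75–89: 7399 × 0.924 = 6837
90+: 3994 × 0.949 + 11297 × 0.594 = 3790 + 6710 = 10500
Net migration: 0–14 − 110 → 3029; 15–29 − 10 → 4345; 30–44 − 270 → 5096; 45–59 − 110 → 7706; 60–74 − 270 → 9331; 75–89 + 390 → 7227; 90+ + 330 → 10830
Population now: 0–14=3029, 15–29=4345, 30–44=5096, 45–59=7706, 60–74=9331, 75–89=7227, 90+=10830
— Period 3 —
Births: 4345 × 0.359 = 1560 ; 5096 × 0.134 = 683 → total 2243
15–29: 3029 × 0.945 = 2862
30–44: 4345 × 0.948 = 4119
45–59: 5096 × 0.946 = 4821
60–74: 7706 × 0.924 = 7120
75–89: 9331 × 0.924 = 8622
90+: 7227 × 0.949 + 10830 × 0.594 = 6858 + 6433 = 13291
Net migration: 0–14 − 110 → 2133; 15–29 − 10 → 2852; 30–44 − 270 → 3849; 45–59 − 110 → 4711; 60–74 − 270 → 6850; 75–89 + 390 → 9012; 90+ + 330 → 13621
Population now: 0–14=2133, 15–29=2852, 30–44=3849, 45–59=4711, 60–74=6850, 75–89=9012, 90+=13621
Scenario B total after 3 periods: 43028
Difference B − A = 43028 − 41416 = 1612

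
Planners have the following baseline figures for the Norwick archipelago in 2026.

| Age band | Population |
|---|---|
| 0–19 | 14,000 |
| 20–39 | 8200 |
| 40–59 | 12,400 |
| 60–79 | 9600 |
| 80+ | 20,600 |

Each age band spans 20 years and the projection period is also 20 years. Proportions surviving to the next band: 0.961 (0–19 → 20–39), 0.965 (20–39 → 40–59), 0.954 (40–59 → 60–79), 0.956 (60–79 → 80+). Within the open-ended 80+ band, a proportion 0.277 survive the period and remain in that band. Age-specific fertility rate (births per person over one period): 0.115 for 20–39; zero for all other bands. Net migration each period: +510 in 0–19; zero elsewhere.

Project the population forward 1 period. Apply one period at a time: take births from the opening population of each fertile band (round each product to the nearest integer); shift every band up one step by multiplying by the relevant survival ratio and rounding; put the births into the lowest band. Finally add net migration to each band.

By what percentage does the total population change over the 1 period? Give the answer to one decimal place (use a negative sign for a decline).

Period 1:
Births: 8200 × 0.115 = 943
20–39: 14000 × 0.961 = 13454
40–59: 8200 × 0.965 = 7913
60–79: 12400 × 0.954 = 11830
80+: 9600 × 0.956 + 20600 × 0.277 = 9178 + 5706 = 14884
Net migration: 0–19 + 510 → 1453
End of period: [1453, 13454, 7913, 11830, 14884]
Total: 64800 → 49534; change = -15266; percentage change = -23.6%

-23.6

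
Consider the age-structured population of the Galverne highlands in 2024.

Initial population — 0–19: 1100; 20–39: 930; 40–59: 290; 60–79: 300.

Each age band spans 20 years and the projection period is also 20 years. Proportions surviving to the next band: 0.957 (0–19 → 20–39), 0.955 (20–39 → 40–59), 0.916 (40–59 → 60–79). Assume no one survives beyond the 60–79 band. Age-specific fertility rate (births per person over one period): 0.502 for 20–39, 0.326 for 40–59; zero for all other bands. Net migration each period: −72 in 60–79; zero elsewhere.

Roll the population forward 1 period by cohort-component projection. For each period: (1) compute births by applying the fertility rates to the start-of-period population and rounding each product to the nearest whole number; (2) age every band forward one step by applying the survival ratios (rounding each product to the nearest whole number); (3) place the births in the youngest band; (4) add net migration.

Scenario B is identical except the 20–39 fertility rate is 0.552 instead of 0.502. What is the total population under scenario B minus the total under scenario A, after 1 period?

Call the groups 1 to 4, youngest first.
Period 1.
Births: 930 * 0.502 = 467  |  290 * 0.326 = 95 → total 562
Group 2: 1100 * 0.957 = 1053
Group 3: 930 * 0.955 = 888
Group 4: 290 * 0.916 = 266
Net migration: Group 4 − 72 → 194
Giving 562 / 1053 / 888 / 194.
Scenario A total after 1 period: 2697
Scenario B projection —
Period 1.
Births: 930 * 0.552 = 513  |  290 * 0.326 = 95 → total 608
Group 2: 1100 * 0.957 = 1053
Group 3: 930 * 0.955 = 888
Group 4: 290 * 0.916 = 266
Net migration: Group 4 − 72 → 194
Giving 608 / 1053 / 888 / 194.
Scenario B total after 1 period: 2743
Difference B − A = 2743 − 2697 = 46

46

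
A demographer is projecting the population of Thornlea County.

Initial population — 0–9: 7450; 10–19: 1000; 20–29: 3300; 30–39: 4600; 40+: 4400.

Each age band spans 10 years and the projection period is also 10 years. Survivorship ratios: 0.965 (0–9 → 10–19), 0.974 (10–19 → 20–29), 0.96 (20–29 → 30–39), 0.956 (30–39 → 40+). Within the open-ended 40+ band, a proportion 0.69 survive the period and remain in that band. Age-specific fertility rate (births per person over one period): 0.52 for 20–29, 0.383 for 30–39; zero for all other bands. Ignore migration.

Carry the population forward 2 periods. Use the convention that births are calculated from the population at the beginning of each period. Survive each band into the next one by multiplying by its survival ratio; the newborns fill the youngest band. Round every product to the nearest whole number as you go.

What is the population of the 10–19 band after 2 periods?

Numbering the groups 1..5 from youngest to oldest:
[period 1]
Births: 3300 * 0.52 = 1716 ; 4600 * 0.383 = 1762 → 3478
Group 2: 7450 * 0.965 = 7189
Group 3: 1000 * 0.974 = 974
Group 4: 3300 * 0.96 = 3168
Group 5: 4600 * 0.956 + 4400 * 0.69 = 4398 + 3036 = 7434
→ [3478, 7189, 974, 3168, 7434]
[period 2]
Births: 974 * 0.52 = 506 ; 3168 * 0.383 = 1213 → 1719
Group 2: 3478 * 0.965 = 3356
Group 3: 7189 * 0.974 = 7002
Group 4: 974 * 0.96 = 935
Group 5: 3168 * 0.956 + 7434 * 0.69 = 3029 + 5129 = 8158
→ [1719, 3356, 7002, 935, 8158]

3356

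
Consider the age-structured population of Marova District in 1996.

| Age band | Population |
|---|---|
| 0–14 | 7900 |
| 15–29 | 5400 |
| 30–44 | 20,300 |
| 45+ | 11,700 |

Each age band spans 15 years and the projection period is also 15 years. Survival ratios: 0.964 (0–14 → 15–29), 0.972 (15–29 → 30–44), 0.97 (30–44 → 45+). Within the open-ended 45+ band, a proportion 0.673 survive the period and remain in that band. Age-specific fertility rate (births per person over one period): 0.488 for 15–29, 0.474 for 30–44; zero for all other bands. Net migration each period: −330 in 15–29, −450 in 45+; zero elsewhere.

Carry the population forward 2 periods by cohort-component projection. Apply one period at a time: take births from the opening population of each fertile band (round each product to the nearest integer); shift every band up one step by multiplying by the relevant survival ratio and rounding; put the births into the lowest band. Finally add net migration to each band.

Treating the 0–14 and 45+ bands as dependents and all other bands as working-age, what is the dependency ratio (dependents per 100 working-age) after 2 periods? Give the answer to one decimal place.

155.8

[period 1]
Births: 5400 * 0.488 = 2635, 20300 * 0.474 = 9622 ⇒ total 12257
15–29: 7900 * 0.964 = 7616
30–44: 5400 * 0.972 = 5249
45+: 20300 * 0.97 + 11700 * 0.673 = 19691 + 7874 = 27565
Net migration: 15–29 − 330 → 7286; 45+ − 450 → 27115
Population now: 0–14=12257, 15–29=7286, 30–44=5249, 45+=27115
[period 2]
Births: 7286 * 0.488 = 3556, 5249 * 0.474 = 2488 ⇒ total 6044
15–29: 12257 * 0.964 = 11816
30–44: 7286 * 0.972 = 7082
45+: 5249 * 0.97 + 27115 * 0.673 = 5092 + 18248 = 23340
Net migration: 15–29 − 330 → 11486; 45+ − 450 → 22890
Population now: 0–14=6044, 15–29=11486, 30–44=7082, 45+=22890
Dependents (band 0–14 + band 45+) = 6044 + 22890 = 28934; working-age = 18568; ratio = 28934/18568 × 100 = 155.8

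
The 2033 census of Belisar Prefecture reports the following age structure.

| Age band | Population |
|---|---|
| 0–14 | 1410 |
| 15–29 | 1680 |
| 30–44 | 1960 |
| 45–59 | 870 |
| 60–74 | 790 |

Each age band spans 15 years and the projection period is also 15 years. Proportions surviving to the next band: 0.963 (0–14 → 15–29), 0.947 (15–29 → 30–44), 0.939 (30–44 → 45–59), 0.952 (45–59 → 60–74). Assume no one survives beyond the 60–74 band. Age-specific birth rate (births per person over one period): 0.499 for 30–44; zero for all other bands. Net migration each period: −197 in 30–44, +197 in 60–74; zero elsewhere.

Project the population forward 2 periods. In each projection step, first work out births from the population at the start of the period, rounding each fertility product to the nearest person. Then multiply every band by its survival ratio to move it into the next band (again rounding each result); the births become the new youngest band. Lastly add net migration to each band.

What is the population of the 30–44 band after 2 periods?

[period 1]
Births: 1960 × 0.499 = 978
15–29: 1410 × 0.963 = 1358
30–44: 1680 × 0.947 = 1591
45–59: 1960 × 0.939 = 1840
60–74: 870 × 0.952 = 828
Net migration: 30–44 − 197 → 1394; 60–74 + 197 → 1025
Population now: 0–14=978, 15–29=1358, 30–44=1394, 45–59=1840, 60–74=1025
[period 2]
Births: 1394 × 0.499 = 696
15–29: 978 × 0.963 = 942
30–44: 1358 × 0.947 = 1286
45–59: 1394 × 0.939 = 1309
60–74: 1840 × 0.952 = 1752
Net migration: 30–44 − 197 → 1089; 60–74 + 197 → 1949
Population now: 0–14=696, 15–29=942, 30–44=1089, 45–59=1309, 60–74=1949

1089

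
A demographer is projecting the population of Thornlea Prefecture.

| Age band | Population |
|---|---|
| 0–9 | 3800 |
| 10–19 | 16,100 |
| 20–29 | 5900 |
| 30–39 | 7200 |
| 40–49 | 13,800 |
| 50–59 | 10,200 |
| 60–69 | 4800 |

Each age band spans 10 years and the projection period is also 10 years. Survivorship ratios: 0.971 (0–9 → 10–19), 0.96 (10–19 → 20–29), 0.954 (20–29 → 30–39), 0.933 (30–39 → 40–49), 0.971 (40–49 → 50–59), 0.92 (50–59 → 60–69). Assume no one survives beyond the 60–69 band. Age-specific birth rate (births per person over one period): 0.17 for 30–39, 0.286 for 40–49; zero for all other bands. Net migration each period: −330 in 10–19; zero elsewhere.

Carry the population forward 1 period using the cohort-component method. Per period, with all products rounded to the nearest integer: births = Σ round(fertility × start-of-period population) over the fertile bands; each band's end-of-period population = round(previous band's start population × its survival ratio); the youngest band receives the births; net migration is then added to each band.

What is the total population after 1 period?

59118

(Bands numbered youngest = 1 to oldest = 7.)
— Period 1 —
Births: 7200 * 0.17 = 1224 ; 13800 * 0.286 = 3947 ⇒ total 5171
Band 2: 3800 * 0.971 = 3690
Band 3: 16100 * 0.96 = 15456
Band 4: 5900 * 0.954 = 5629
Band 5: 7200 * 0.933 = 6718
Band 6: 13800 * 0.971 = 13400
Band 7: 10200 * 0.92 = 9384
Net migration: Band 2 − 330 → 3360
→ [5171, 3360, 15456, 5629, 6718, 13400, 9384]
Total after period 1: 5171 + 3360 + 15456 + 5629 + 6718 + 13400 + 9384 = 59118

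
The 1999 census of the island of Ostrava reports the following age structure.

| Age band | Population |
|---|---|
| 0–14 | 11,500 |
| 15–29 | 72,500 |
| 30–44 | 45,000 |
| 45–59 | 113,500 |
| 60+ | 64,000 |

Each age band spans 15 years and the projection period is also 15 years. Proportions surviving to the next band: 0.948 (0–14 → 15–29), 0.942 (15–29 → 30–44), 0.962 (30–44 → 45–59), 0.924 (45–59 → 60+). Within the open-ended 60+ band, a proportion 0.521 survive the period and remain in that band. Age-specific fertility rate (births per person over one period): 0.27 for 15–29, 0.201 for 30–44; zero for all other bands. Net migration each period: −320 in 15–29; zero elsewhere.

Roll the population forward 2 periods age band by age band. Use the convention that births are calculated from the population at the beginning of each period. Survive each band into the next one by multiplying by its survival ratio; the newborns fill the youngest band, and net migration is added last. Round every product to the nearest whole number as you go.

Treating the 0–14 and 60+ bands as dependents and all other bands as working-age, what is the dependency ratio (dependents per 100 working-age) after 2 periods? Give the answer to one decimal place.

— Period 1 —
Births: 72500 × 0.27 = 19575 ; 45000 × 0.201 = 9045 → total 28620
15–29: 11500 × 0.948 = 10902
30–44: 72500 × 0.942 = 68295
45–59: 45000 × 0.962 = 43290
60+: 113500 × 0.924 + 64000 × 0.521 = 104874 + 33344 = 138218
Net migration: 15–29 − 320 → 10582
End of period: [28620, 10582, 68295, 43290, 138218]
— Period 2 —
Births: 10582 × 0.27 = 2857 ; 68295 × 0.201 = 13727 → total 16584
15–29: 28620 × 0.948 = 27132
30–44: 10582 × 0.942 = 9968
45–59: 68295 × 0.962 = 65700
60+: 43290 × 0.924 + 138218 × 0.521 = 40000 + 72012 = 112012
Net migration: 15–29 − 320 → 26812
End of period: [16584, 26812, 9968, 65700, 112012]
Dependents (band 0–14 + band 60+) = 16584 + 112012 = 128596; working-age = 102480; ratio = 128596/102480 × 100 = 125.5

125.5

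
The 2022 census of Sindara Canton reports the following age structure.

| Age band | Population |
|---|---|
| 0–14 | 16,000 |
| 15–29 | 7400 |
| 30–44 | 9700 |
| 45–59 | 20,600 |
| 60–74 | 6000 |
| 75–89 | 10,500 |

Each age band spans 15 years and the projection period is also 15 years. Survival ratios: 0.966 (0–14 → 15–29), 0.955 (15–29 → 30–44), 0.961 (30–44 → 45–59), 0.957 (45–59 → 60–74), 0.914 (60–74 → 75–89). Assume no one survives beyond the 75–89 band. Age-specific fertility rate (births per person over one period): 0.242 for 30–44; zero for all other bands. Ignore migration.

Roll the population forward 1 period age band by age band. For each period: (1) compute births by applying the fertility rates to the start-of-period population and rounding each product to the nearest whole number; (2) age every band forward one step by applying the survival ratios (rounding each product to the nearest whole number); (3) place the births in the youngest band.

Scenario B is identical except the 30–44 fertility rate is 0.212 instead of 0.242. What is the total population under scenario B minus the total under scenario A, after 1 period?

-291

(Bands numbered youngest = 1 to oldest = 6.)
Period 1:
Births: 9700 * 0.242 = 2347
Band 2: 16000 * 0.966 = 15456
Band 3: 7400 * 0.955 = 7067
Band 4: 9700 * 0.961 = 9322
Band 5: 20600 * 0.957 = 19714
Band 6: 6000 * 0.914 = 5484
→ [2347, 15456, 7067, 9322, 19714, 5484]
Scenario A total after 1 period: 59390
Scenario B projection —
Period 1:
Births: 9700 * 0.212 = 2056
Band 2: 16000 * 0.966 = 15456
Band 3: 7400 * 0.955 = 7067
Band 4: 9700 * 0.961 = 9322
Band 5: 20600 * 0.957 = 19714
Band 6: 6000 * 0.914 = 5484
→ [2056, 15456, 7067, 9322, 19714, 5484]
Scenario B total after 1 period: 59099
Difference B − A = 59099 − 59390 = -291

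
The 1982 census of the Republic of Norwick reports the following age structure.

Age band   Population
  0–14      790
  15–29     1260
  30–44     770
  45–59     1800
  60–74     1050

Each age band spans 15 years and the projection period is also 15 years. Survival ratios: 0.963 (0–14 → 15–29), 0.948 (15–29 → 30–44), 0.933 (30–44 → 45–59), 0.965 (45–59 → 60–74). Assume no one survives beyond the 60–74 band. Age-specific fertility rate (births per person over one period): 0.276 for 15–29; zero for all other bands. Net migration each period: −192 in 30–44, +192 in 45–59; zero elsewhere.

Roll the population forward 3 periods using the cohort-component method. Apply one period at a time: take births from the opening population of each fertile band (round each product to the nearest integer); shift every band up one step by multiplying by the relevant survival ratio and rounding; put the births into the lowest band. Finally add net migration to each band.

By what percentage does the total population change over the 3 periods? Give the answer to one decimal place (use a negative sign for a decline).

-61.3

Let group 1 be 0–14 through group 5 = 60–74.
— Period 1 —
Births: 1260 × 0.276 = 348
Group 2: 790 × 0.963 = 761
Group 3: 1260 × 0.948 = 1194
Group 4: 770 × 0.933 = 718
Group 5: 1800 × 0.965 = 1737
Net migration: Group 3 − 192 → 1002; Group 4 + 192 → 910
Population now: 0–14=348, 15–29=761, 30–44=1002, 45–59=910, 60–74=1737
— Period 2 —
Births: 761 × 0.276 = 210
Group 2: 348 × 0.963 = 335
Group 3: 761 × 0.948 = 721
Group 4: 1002 × 0.933 = 935
Group 5: 910 × 0.965 = 878
Net migration: Group 3 − 192 → 529; Group 4 + 192 → 1127
Population now: 0–14=210, 15–29=335, 30–44=529, 45–59=1127, 60–74=878
— Period 3 —
Births: 335 × 0.276 = 92
Group 2: 210 × 0.963 = 202
Group 3: 335 × 0.948 = 318
Group 4: 529 × 0.933 = 494
Group 5: 1127 × 0.965 = 1088
Net migration: Group 3 − 192 → 126; Group 4 + 192 → 686
Population now: 0–14=92, 15–29=202, 30–44=126, 45–59=686, 60–74=1088
Total: 5670 → 2194; change = -3476; percentage change = -61.3%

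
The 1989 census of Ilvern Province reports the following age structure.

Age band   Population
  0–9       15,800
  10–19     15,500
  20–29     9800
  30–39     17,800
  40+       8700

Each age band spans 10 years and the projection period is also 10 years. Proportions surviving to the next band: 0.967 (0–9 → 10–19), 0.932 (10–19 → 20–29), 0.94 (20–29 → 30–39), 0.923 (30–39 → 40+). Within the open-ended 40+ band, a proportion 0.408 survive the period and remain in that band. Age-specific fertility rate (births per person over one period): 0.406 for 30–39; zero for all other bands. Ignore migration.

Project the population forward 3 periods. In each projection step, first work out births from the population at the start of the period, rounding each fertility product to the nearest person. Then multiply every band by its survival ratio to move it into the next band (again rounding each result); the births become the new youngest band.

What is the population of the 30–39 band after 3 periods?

13386

Period 1.
Births: 17800 × 0.406 = 7227
10–19: 15800 × 0.967 = 15279
20–29: 15500 × 0.932 = 14446
30–39: 9800 × 0.94 = 9212
40+: 17800 × 0.923 + 8700 × 0.408 = 16429 + 3550 = 19979
→ [7227, 15279, 14446, 9212, 19979]
Period 2.
Births: 9212 × 0.406 = 3740
10–19: 7227 × 0.967 = 6989
20–29: 15279 × 0.932 = 14240
30–39: 14446 × 0.94 = 13579
40+: 9212 × 0.923 + 19979 × 0.408 = 8503 + 8151 = 16654
→ [3740, 6989, 14240, 13579, 16654]
Period 3.
Births: 13579 × 0.406 = 5513
10–19: 3740 × 0.967 = 3617
20–29: 6989 × 0.932 = 6514
30–39: 14240 × 0.94 = 13386
40+: 13579 × 0.923 + 16654 × 0.408 = 12533 + 6795 = 19328
→ [5513, 3617, 6514, 13386, 19328]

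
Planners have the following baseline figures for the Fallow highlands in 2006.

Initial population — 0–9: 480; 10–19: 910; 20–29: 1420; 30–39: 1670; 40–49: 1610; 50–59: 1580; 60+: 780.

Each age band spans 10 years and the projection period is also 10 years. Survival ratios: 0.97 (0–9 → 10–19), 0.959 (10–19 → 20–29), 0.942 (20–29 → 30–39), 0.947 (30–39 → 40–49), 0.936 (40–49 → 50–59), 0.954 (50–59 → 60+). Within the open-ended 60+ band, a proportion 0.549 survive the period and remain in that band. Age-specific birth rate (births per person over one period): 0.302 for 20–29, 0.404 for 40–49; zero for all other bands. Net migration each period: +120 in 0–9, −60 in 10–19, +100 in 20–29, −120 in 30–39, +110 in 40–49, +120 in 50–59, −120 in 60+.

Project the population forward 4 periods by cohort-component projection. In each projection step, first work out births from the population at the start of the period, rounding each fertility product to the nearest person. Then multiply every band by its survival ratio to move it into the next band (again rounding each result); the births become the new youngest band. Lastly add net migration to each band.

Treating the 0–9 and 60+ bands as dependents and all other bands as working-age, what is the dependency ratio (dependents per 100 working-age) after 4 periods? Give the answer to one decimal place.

85.5

Period 1.
Births: 1420 * 0.302 = 429  |  1610 * 0.404 = 650 → total 1079
10–19: 480 * 0.97 = 466
20–29: 910 * 0.959 = 873
30–39: 1420 * 0.942 = 1338
40–49: 1670 * 0.947 = 1581
50–59: 1610 * 0.936 = 1507
60+: 1580 * 0.954 + 780 * 0.549 = 1507 + 428 = 1935
Net migration: 0–9 + 120 → 1199; 10–19 − 60 → 406; 20–29 + 100 → 973; 30–39 − 120 → 1218; 40–49 + 110 → 1691; 50–59 + 120 → 1627; 60+ − 120 → 1815
Population now: 0–9=1199, 10–19=406, 20–29=973, 30–39=1218, 40–49=1691, 50–59=1627, 60+=1815
Period 2.
Births: 973 * 0.302 = 294  |  1691 * 0.404 = 683 → total 977
10–19: 1199 * 0.97 = 1163
20–29: 406 * 0.959 = 389
30–39: 973 * 0.942 = 917
40–49: 1218 * 0.947 = 1153
50–59: 1691 * 0.936 = 1583
60+: 1627 * 0.954 + 1815 * 0.549 = 1552 + 996 = 2548
Net migration: 0–9 + 120 → 1097; 10–19 − 60 → 1103; 20–29 + 100 → 489; 30–39 − 120 → 797; 40–49 + 110 → 1263; 50–59 + 120 → 1703; 60+ − 120 → 2428
Population now: 0–9=1097, 10–19=1103, 20–29=489, 30–39=797, 40–49=1263, 50–59=1703, 60+=2428
Period 3.
Births: 489 * 0.302 = 148  |  1263 * 0.404 = 510 → total 658
10–19: 1097 * 0.97 = 1064
20–29: 1103 * 0.959 = 1058
30–39: 489 * 0.942 = 461
40–49: 797 * 0.947 = 755
50–59: 1263 * 0.936 = 1182
60+: 1703 * 0.954 + 2428 * 0.549 = 1625 + 1333 = 2958
Net migration: 0–9 + 120 → 778; 10–19 − 60 → 1004; 20–29 + 100 → 1158; 30–39 − 120 → 341; 40–49 + 110 → 865; 50–59 + 120 → 1302; 60+ − 120 → 2838
Population now: 0–9=778, 10–19=1004, 20–29=1158, 30–39=341, 40–49=865, 50–59=1302, 60+=2838
Period 4.
Births: 1158 * 0.302 = 350  |  865 * 0.404 = 349 → total 699
10–19: 778 * 0.97 = 755
20–29: 1004 * 0.959 = 963
30–39: 1158 * 0.942 = 1091
40–49: 341 * 0.947 = 323
50–59: 865 * 0.936 = 810
60+: 1302 * 0.954 + 2838 * 0.549 = 1242 + 1558 = 2800
Net migration: 0–9 + 120 → 819; 10–19 − 60 → 695; 20–29 + 100 → 1063; 30–39 − 120 → 971; 40–49 + 110 → 433; 50–59 + 120 → 930; 60+ − 120 → 2680
Population now: 0–9=819, 10–19=695, 20–29=1063, 30–39=971, 40–49=433, 50–59=930, 60+=2680
Dependents (band 0–9 + band 60+) = 819 + 2680 = 3499; working-age = 4092; ratio = 3499/4092 × 100 = 85.5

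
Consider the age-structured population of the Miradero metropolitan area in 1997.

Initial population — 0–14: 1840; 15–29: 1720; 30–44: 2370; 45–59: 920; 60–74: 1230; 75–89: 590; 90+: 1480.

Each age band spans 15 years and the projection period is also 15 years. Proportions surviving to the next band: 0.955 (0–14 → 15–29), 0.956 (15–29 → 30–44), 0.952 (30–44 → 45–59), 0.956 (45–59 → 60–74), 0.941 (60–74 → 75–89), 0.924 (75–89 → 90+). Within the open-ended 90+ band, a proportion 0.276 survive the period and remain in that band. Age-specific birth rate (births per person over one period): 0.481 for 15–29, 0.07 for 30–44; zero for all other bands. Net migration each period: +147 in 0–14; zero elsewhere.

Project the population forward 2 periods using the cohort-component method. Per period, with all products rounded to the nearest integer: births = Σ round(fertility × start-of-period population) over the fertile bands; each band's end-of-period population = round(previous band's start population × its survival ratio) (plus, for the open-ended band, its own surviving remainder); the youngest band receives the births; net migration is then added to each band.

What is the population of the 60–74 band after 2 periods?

2157

(Bands numbered youngest = 1 to oldest = 7.)
— Period 1 —
Births: 1720 * 0.481 = 827, 2370 * 0.07 = 166 — total 993
Band 2: 1840 * 0.955 = 1757
Band 3: 1720 * 0.956 = 1644
Band 4: 2370 * 0.952 = 2256
Band 5: 920 * 0.956 = 880
Band 6: 1230 * 0.941 = 1157
Band 7: 590 * 0.924 + 1480 * 0.276 = 545 + 408 = 953
Net migration: Band 1 + 147 → 1140
→ [1140, 1757, 1644, 2256, 880, 1157, 953]
— Period 2 —
Births: 1757 * 0.481 = 845, 1644 * 0.07 = 115 — total 960
Band 2: 1140 * 0.955 = 1089
Band 3: 1757 * 0.956 = 1680
Band 4: 1644 * 0.952 = 1565
Band 5: 2256 * 0.956 = 2157
Band 6: 880 * 0.941 = 828
Band 7: 1157 * 0.924 + 953 * 0.276 = 1069 + 263 = 1332
Net migration: Band 1 + 147 → 1107
→ [1107, 1089, 1680, 1565, 2157, 828, 1332]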